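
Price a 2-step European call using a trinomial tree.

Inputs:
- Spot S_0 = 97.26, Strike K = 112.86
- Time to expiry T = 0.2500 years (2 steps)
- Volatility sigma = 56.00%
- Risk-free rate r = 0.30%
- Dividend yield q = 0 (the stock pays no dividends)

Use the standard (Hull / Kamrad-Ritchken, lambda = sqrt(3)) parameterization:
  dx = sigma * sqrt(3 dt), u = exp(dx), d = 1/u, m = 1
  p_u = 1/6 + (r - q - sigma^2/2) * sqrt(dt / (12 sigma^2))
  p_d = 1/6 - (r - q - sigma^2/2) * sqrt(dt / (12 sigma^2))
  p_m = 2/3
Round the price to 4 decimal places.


Answer: Price = V(0,0) = 6.0086

Derivation:
dt = T/N = 0.125000; dx = sigma*sqrt(3*dt) = 0.342929
u = exp(dx) = 1.409068; d = 1/u = 0.709689
p_u = 0.138636, p_m = 0.666667, p_d = 0.194697
Discount per step: exp(-r*dt) = 0.999625
Stock lattice S(k, j) with j the centered position index:
  k=0: S(0,+0) = 97.2600
  k=1: S(1,-1) = 69.0243; S(1,+0) = 97.2600; S(1,+1) = 137.0460
  k=2: S(2,-2) = 48.9858; S(2,-1) = 69.0243; S(2,+0) = 97.2600; S(2,+1) = 137.0460; S(2,+2) = 193.1071
Terminal payoffs V(N, j) = max(S_T - K, 0):
  V(2,-2) = 0.000000; V(2,-1) = 0.000000; V(2,+0) = 0.000000; V(2,+1) = 24.185963; V(2,+2) = 80.247095
Backward induction: V(k, j) = exp(-r*dt) * [p_u * V(k+1, j+1) + p_m * V(k+1, j) + p_d * V(k+1, j-1)]
  V(1,-1) = exp(-r*dt) * [p_u*0.000000 + p_m*0.000000 + p_d*0.000000] = 0.000000
  V(1,+0) = exp(-r*dt) * [p_u*24.185963 + p_m*0.000000 + p_d*0.000000] = 3.351789
  V(1,+1) = exp(-r*dt) * [p_u*80.247095 + p_m*24.185963 + p_d*0.000000] = 27.238899
  V(0,+0) = exp(-r*dt) * [p_u*27.238899 + p_m*3.351789 + p_d*0.000000] = 6.008566


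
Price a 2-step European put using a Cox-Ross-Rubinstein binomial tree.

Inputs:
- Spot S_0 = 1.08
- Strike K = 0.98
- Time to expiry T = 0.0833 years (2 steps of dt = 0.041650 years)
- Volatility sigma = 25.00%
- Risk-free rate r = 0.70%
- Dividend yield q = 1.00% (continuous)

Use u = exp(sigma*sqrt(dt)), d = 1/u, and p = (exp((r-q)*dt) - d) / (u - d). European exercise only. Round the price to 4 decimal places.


dt = T/N = 0.041650
u = exp(sigma*sqrt(dt)) = 1.052345; d = 1/u = 0.950259
p = (exp((r-q)*dt) - d) / (u - d) = 0.486024
Discount per step: exp(-r*dt) = 0.999708
Stock lattice S(k, i) with i counting down-moves:
  k=0: S(0,0) = 1.0800
  k=1: S(1,0) = 1.1365; S(1,1) = 1.0263
  k=2: S(2,0) = 1.1960; S(2,1) = 1.0800; S(2,2) = 0.9752
Terminal payoffs V(N, i) = max(K - S_T, 0):
  V(2,0) = 0.000000; V(2,1) = 0.000000; V(2,2) = 0.004769
Backward induction: V(k, i) = exp(-r*dt) * [p * V(k+1, i) + (1-p) * V(k+1, i+1)].
  V(1,0) = exp(-r*dt) * [p*0.000000 + (1-p)*0.000000] = 0.000000
  V(1,1) = exp(-r*dt) * [p*0.000000 + (1-p)*0.004769] = 0.002450
  V(0,0) = exp(-r*dt) * [p*0.000000 + (1-p)*0.002450] = 0.001259

Answer: Price = V(0,0) = 0.0013


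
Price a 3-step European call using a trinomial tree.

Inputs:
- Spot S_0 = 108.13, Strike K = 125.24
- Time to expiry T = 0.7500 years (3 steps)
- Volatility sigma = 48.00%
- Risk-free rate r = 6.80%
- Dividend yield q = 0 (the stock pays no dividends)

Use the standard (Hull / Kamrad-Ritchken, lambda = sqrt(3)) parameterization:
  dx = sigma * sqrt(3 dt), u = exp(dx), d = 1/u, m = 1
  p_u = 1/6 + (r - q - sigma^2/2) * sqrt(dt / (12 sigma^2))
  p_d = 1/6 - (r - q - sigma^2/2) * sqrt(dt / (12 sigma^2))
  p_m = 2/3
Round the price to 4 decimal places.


dt = T/N = 0.250000; dx = sigma*sqrt(3*dt) = 0.415692
u = exp(dx) = 1.515419; d = 1/u = 0.659883
p_u = 0.152473, p_m = 0.666667, p_d = 0.180860
Discount per step: exp(-r*dt) = 0.983144
Stock lattice S(k, j) with j the centered position index:
  k=0: S(0,+0) = 108.1300
  k=1: S(1,-1) = 71.3532; S(1,+0) = 108.1300; S(1,+1) = 163.8623
  k=2: S(2,-2) = 47.0848; S(2,-1) = 71.3532; S(2,+0) = 108.1300; S(2,+1) = 163.8623; S(2,+2) = 248.3201
  k=3: S(3,-3) = 31.0705; S(3,-2) = 47.0848; S(3,-1) = 71.3532; S(3,+0) = 108.1300; S(3,+1) = 163.8623; S(3,+2) = 248.3201; S(3,+3) = 376.3091
Terminal payoffs V(N, j) = max(S_T - K, 0):
  V(3,-3) = 0.000000; V(3,-2) = 0.000000; V(3,-1) = 0.000000; V(3,+0) = 0.000000; V(3,+1) = 38.622293; V(3,+2) = 123.080089; V(3,+3) = 251.069065
Backward induction: V(k, j) = exp(-r*dt) * [p_u * V(k+1, j+1) + p_m * V(k+1, j) + p_d * V(k+1, j-1)]
  V(2,-2) = exp(-r*dt) * [p_u*0.000000 + p_m*0.000000 + p_d*0.000000] = 0.000000
  V(2,-1) = exp(-r*dt) * [p_u*0.000000 + p_m*0.000000 + p_d*0.000000] = 0.000000
  V(2,+0) = exp(-r*dt) * [p_u*38.622293 + p_m*0.000000 + p_d*0.000000] = 5.789610
  V(2,+1) = exp(-r*dt) * [p_u*123.080089 + p_m*38.622293 + p_d*0.000000] = 43.764291
  V(2,+2) = exp(-r*dt) * [p_u*251.069065 + p_m*123.080089 + p_d*38.622293] = 125.173842
  V(1,-1) = exp(-r*dt) * [p_u*5.789610 + p_m*0.000000 + p_d*0.000000] = 0.867882
  V(1,+0) = exp(-r*dt) * [p_u*43.764291 + p_m*5.789610 + p_d*0.000000] = 10.355092
  V(1,+1) = exp(-r*dt) * [p_u*125.173842 + p_m*43.764291 + p_d*5.789610] = 48.477825
  V(0,+0) = exp(-r*dt) * [p_u*48.477825 + p_m*10.355092 + p_d*0.867882] = 14.208336

Answer: Price = V(0,0) = 14.2083


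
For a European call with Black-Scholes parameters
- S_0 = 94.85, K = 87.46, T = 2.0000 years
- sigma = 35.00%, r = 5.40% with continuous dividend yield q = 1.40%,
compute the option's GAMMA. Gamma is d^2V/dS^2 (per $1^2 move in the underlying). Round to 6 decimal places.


Answer: Gamma = 0.007012

Derivation:
d1 = 0.5729891317; d2 = 0.0780143849
phi(d1) = 0.3385454910; exp(-qT) = 0.9723883668; exp(-rT) = 0.8976275964
Gamma = exp(-qT) * phi(d1) / (S * sigma * sqrt(T)) = 0.9723883668 * 0.3385454910 / (94.8500 * 0.3500 * 1.4142135624) = 0.007012


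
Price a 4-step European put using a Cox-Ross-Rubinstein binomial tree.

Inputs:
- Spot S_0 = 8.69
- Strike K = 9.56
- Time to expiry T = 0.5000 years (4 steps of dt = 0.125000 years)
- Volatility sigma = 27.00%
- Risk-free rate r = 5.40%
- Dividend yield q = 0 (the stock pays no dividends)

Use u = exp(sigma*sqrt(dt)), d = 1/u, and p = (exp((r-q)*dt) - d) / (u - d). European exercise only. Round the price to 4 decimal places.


Answer: Price = V(0,0) = 1.0706

Derivation:
dt = T/N = 0.125000
u = exp(sigma*sqrt(dt)) = 1.100164; d = 1/u = 0.908955
p = (exp((r-q)*dt) - d) / (u - d) = 0.511574
Discount per step: exp(-r*dt) = 0.993273
Stock lattice S(k, i) with i counting down-moves:
  k=0: S(0,0) = 8.6900
  k=1: S(1,0) = 9.5604; S(1,1) = 7.8988
  k=2: S(2,0) = 10.5180; S(2,1) = 8.6900; S(2,2) = 7.1797
  k=3: S(3,0) = 11.5716; S(3,1) = 9.5604; S(3,2) = 7.8988; S(3,3) = 6.5260
  k=4: S(4,0) = 12.7306; S(4,1) = 10.5180; S(4,2) = 8.6900; S(4,3) = 7.1797; S(4,4) = 5.9318
Terminal payoffs V(N, i) = max(K - S_T, 0):
  V(4,0) = 0.000000; V(4,1) = 0.000000; V(4,2) = 0.870000; V(4,3) = 2.380325; V(4,4) = 3.628155
Backward induction: V(k, i) = exp(-r*dt) * [p * V(k+1, i) + (1-p) * V(k+1, i+1)].
  V(3,0) = exp(-r*dt) * [p*0.000000 + (1-p)*0.000000] = 0.000000
  V(3,1) = exp(-r*dt) * [p*0.000000 + (1-p)*0.870000] = 0.422072
  V(3,2) = exp(-r*dt) * [p*0.870000 + (1-p)*2.380325] = 1.596866
  V(3,3) = exp(-r*dt) * [p*2.380325 + (1-p)*3.628155] = 2.969684
  V(2,0) = exp(-r*dt) * [p*0.000000 + (1-p)*0.422072] = 0.204764
  V(2,1) = exp(-r*dt) * [p*0.422072 + (1-p)*1.596866] = 0.989172
  V(2,2) = exp(-r*dt) * [p*1.596866 + (1-p)*2.969684] = 2.252132
  V(1,0) = exp(-r*dt) * [p*0.204764 + (1-p)*0.989172] = 0.583934
  V(1,1) = exp(-r*dt) * [p*0.989172 + (1-p)*2.252132] = 1.595230
  V(0,0) = exp(-r*dt) * [p*0.583934 + (1-p)*1.595230] = 1.070626


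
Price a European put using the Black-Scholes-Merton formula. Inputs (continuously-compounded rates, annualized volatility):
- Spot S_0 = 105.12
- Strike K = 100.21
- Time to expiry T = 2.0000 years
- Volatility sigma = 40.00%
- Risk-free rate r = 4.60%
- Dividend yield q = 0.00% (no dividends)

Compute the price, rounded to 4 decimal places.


d1 = (ln(S/K) + (r - q + 0.5*sigma^2) * T) / (sigma * sqrt(T)) = 0.53003765
d2 = d1 - sigma * sqrt(T) = -0.03564778
exp(-rT) = 0.91210515; exp(-qT) = 1.00000000
P = K * exp(-rT) * N(-d2) - S_0 * exp(-qT) * N(-d1)
N(-d1) = 0.29804292; N(-d2) = 0.51421840
P = 100.2100 * 0.91210515 * 0.51421840 - 105.1200 * 1.00000000 * 0.29804292 = 15.6703

Answer: Price = 15.6703


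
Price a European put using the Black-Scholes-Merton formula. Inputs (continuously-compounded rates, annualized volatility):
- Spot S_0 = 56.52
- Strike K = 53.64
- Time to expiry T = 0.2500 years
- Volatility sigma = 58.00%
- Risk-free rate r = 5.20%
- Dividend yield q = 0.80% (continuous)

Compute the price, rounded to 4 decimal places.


d1 = (ln(S/K) + (r - q + 0.5*sigma^2) * T) / (sigma * sqrt(T)) = 0.36327414
d2 = d1 - sigma * sqrt(T) = 0.07327414
exp(-rT) = 0.98708414; exp(-qT) = 0.99800200
P = K * exp(-rT) * N(-d2) - S_0 * exp(-qT) * N(-d1)
N(-d1) = 0.35820006; N(-d2) = 0.47079399
P = 53.6400 * 0.98708414 * 0.47079399 - 56.5200 * 0.99800200 * 0.35820006 = 4.7222

Answer: Price = 4.7222


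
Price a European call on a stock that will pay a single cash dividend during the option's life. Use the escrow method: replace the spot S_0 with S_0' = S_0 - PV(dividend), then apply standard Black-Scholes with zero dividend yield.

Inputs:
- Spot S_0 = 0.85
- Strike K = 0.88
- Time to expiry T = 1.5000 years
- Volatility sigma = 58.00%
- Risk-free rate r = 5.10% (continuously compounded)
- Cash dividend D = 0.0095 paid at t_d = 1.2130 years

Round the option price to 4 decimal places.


PV(D) = D * exp(-r * t_d) = 0.0095 * 0.94001166 = 0.00893011
S_0' = S_0 - PV(D) = 0.8500 - 0.00893011 = 0.84106989
d1 = (ln(S_0'/K) + (r + sigma^2/2)*T) / (sigma*sqrt(T)) = 0.39917230
d2 = d1 - sigma*sqrt(T) = -0.31117973
exp(-rT) = 0.92635291
N(d1) = 0.65511687; N(d2) = 0.37783200
C = S_0' * N(d1) - K * exp(-rT) * N(d2) = 0.84106989 * 0.65511687 - 0.8800 * 0.92635291 * 0.37783200 = 0.2430

Answer: Price = 0.2430


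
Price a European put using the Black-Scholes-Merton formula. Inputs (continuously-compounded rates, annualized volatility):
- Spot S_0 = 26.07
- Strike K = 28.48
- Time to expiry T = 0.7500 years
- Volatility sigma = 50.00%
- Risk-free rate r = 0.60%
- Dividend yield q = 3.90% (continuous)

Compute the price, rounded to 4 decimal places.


d1 = (ln(S/K) + (r - q + 0.5*sigma^2) * T) / (sigma * sqrt(T)) = -0.04484131
d2 = d1 - sigma * sqrt(T) = -0.47785402
exp(-rT) = 0.99551011; exp(-qT) = 0.97117364
P = K * exp(-rT) * N(-d2) - S_0 * exp(-qT) * N(-d1)
N(-d1) = 0.51788310; N(-d2) = 0.68362294
P = 28.4800 * 0.99551011 * 0.68362294 - 26.0700 * 0.97117364 * 0.51788310 = 6.2701

Answer: Price = 6.2701


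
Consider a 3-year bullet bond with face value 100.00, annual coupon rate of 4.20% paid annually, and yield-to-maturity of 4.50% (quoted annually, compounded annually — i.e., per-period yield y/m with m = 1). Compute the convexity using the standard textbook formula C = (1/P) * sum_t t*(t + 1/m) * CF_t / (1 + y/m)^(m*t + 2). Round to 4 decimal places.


Answer: Convexity = 10.4046

Derivation:
Coupon per period c = face * coupon_rate / m = 4.200000
Periods per year m = 1; per-period yield y/m = 0.045000
Number of cashflows N = 3
Cashflows (t years, CF_t, discount factor 1/(1+y/m)^(m*t), PV):
  t = 1.0000: CF_t = 4.200000, DF = 0.956938, PV = 4.019139
  t = 2.0000: CF_t = 4.200000, DF = 0.915730, PV = 3.846066
  t = 3.0000: CF_t = 104.200000, DF = 0.876297, PV = 91.310106
Price P = sum_t PV_t = 99.175311
Convexity numerator sum_t t*(t + 1/m) * CF_t / (1+y/m)^(m*t + 2):
  t = 1.0000: term = 7.360891
  t = 2.0000: term = 21.131746
  t = 3.0000: term = 1003.384789
Convexity = (1/P) * sum = 1031.877426 / 99.175311 = 10.404580


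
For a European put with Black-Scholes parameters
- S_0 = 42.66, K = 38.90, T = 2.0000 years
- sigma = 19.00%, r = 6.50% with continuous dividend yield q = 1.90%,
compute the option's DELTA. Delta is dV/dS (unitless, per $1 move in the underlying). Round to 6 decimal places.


Answer: Delta = -0.198389

Derivation:
d1 = 0.8201227738; d2 = 0.5514221970
phi(d1) = 0.2850076619; exp(-qT) = 0.9627129409; exp(-rT) = 0.8780954309
N(-d1) = 0.2060730603
Delta = -exp(-qT) * N(-d1) = -0.9627129409 * 0.2060730603 = -0.198389


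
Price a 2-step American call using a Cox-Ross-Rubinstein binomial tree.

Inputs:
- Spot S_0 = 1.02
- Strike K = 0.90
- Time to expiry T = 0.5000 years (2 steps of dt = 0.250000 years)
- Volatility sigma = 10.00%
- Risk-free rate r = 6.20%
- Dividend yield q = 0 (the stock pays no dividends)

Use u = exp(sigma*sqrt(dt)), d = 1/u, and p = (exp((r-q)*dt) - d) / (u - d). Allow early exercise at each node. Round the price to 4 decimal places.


Answer: Price = V(0,0) = 0.1475

Derivation:
dt = T/N = 0.250000
u = exp(sigma*sqrt(dt)) = 1.051271; d = 1/u = 0.951229
p = (exp((r-q)*dt) - d) / (u - d) = 0.643645
Discount per step: exp(-r*dt) = 0.984620
Stock lattice S(k, i) with i counting down-moves:
  k=0: S(0,0) = 1.0200
  k=1: S(1,0) = 1.0723; S(1,1) = 0.9703
  k=2: S(2,0) = 1.1273; S(2,1) = 1.0200; S(2,2) = 0.9229
Terminal payoffs V(N, i) = max(S_T - K, 0):
  V(2,0) = 0.227274; V(2,1) = 0.120000; V(2,2) = 0.022934
Backward induction: V(k, i) = exp(-r*dt) * [p * V(k+1, i) + (1-p) * V(k+1, i+1)]; then take max(V_cont, immediate exercise) for American.
  V(1,0) = exp(-r*dt) * [p*0.227274 + (1-p)*0.120000] = 0.186139; exercise = 0.172297; V(1,0) = max -> 0.186139
  V(1,1) = exp(-r*dt) * [p*0.120000 + (1-p)*0.022934] = 0.084096; exercise = 0.070254; V(1,1) = max -> 0.084096
  V(0,0) = exp(-r*dt) * [p*0.186139 + (1-p)*0.084096] = 0.147472; exercise = 0.120000; V(0,0) = max -> 0.147472


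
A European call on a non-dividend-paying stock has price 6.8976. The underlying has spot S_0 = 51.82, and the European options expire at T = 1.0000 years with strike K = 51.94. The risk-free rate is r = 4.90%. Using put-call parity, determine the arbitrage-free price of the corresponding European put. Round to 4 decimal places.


Put-call parity: C - P = S_0 * exp(-qT) - K * exp(-rT).
S_0 * exp(-qT) = 51.8200 * 1.00000000 = 51.82000000
K * exp(-rT) = 51.9400 * 0.95218113 = 49.45628788
P = C - S*exp(-qT) + K*exp(-rT)
P = 6.8976 - 51.82000000 + 49.45628788 = 4.5339

Answer: Put price = 4.5339


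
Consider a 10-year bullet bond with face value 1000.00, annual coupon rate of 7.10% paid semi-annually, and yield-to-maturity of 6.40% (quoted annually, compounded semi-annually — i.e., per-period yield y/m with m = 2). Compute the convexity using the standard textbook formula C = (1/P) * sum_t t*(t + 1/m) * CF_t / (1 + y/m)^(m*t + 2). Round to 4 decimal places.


Coupon per period c = face * coupon_rate / m = 35.500000
Periods per year m = 2; per-period yield y/m = 0.032000
Number of cashflows N = 20
Cashflows (t years, CF_t, discount factor 1/(1+y/m)^(m*t), PV):
  t = 0.5000: CF_t = 35.500000, DF = 0.968992, PV = 34.399225
  t = 1.0000: CF_t = 35.500000, DF = 0.938946, PV = 33.332582
  t = 1.5000: CF_t = 35.500000, DF = 0.909831, PV = 32.299014
  t = 2.0000: CF_t = 35.500000, DF = 0.881620, PV = 31.297494
  t = 2.5000: CF_t = 35.500000, DF = 0.854283, PV = 30.327029
  t = 3.0000: CF_t = 35.500000, DF = 0.827793, PV = 29.386656
  t = 3.5000: CF_t = 35.500000, DF = 0.802125, PV = 28.475442
  t = 4.0000: CF_t = 35.500000, DF = 0.777253, PV = 27.592482
  t = 4.5000: CF_t = 35.500000, DF = 0.753152, PV = 26.736902
  t = 5.0000: CF_t = 35.500000, DF = 0.729799, PV = 25.907850
  t = 5.5000: CF_t = 35.500000, DF = 0.707169, PV = 25.104506
  t = 6.0000: CF_t = 35.500000, DF = 0.685241, PV = 24.326072
  t = 6.5000: CF_t = 35.500000, DF = 0.663994, PV = 23.571775
  t = 7.0000: CF_t = 35.500000, DF = 0.643405, PV = 22.840867
  t = 7.5000: CF_t = 35.500000, DF = 0.623454, PV = 22.132623
  t = 8.0000: CF_t = 35.500000, DF = 0.604122, PV = 21.446340
  t = 8.5000: CF_t = 35.500000, DF = 0.585390, PV = 20.781338
  t = 9.0000: CF_t = 35.500000, DF = 0.567238, PV = 20.136955
  t = 9.5000: CF_t = 35.500000, DF = 0.549649, PV = 19.512553
  t = 10.0000: CF_t = 1035.500000, DF = 0.532606, PV = 551.513512
Price P = sum_t PV_t = 1051.121219
Convexity numerator sum_t t*(t + 1/m) * CF_t / (1+y/m)^(m*t + 2):
  t = 0.5000: term = 16.149507
  t = 1.0000: term = 46.946241
  t = 1.5000: term = 90.981087
  t = 2.0000: term = 146.933280
  t = 2.5000: term = 213.565814
  t = 3.0000: term = 289.721066
  t = 3.5000: term = 374.316622
  t = 4.0000: term = 466.341307
  t = 4.5000: term = 564.851389
  t = 5.0000: term = 668.966977
  t = 5.5000: term = 777.868577
  t = 6.0000: term = 890.793825
  t = 6.5000: term = 1007.034363
  t = 7.0000: term = 1125.932875
  t = 7.5000: term = 1246.880260
  t = 8.0000: term = 1369.312947
  t = 8.5000: term = 1492.710335
  t = 9.0000: term = 1616.592360
  t = 9.5000: term = 1740.517183
  t = 10.0000: term = 54373.346334
Convexity = (1/P) * sum = 68519.762349 / 1051.121219 = 65.187308

Answer: Convexity = 65.1873


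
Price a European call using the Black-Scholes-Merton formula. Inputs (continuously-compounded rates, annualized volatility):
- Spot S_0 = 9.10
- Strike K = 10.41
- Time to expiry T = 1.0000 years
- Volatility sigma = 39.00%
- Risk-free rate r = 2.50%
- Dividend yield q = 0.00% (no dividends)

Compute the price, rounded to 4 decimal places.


d1 = (ln(S/K) + (r - q + 0.5*sigma^2) * T) / (sigma * sqrt(T)) = -0.08574992
d2 = d1 - sigma * sqrt(T) = -0.47574992
exp(-rT) = 0.97530991; exp(-qT) = 1.00000000
C = S_0 * exp(-qT) * N(d1) - K * exp(-rT) * N(d2)
N(d1) = 0.46583261; N(d2) = 0.31712628
C = 9.1000 * 1.00000000 * 0.46583261 - 10.4100 * 0.97530991 * 0.31712628 = 1.0193

Answer: Price = 1.0193


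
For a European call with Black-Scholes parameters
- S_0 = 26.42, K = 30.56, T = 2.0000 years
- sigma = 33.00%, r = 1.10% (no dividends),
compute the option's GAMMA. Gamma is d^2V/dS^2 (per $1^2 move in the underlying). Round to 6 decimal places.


Answer: Gamma = 0.032340

Derivation:
d1 = -0.0314355359; d2 = -0.4981260115
phi(d1) = 0.3987452131; exp(-qT) = 1.0000000000; exp(-rT) = 0.9782402351
Gamma = exp(-qT) * phi(d1) / (S * sigma * sqrt(T)) = 1.0000000000 * 0.3987452131 / (26.4200 * 0.3300 * 1.4142135624) = 0.032340


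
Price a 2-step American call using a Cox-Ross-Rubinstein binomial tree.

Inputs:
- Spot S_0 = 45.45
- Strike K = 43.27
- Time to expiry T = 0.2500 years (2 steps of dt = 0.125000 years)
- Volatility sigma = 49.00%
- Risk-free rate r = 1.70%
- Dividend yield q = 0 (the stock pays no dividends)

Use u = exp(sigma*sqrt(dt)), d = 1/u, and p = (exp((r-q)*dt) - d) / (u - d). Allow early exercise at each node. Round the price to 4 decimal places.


dt = T/N = 0.125000
u = exp(sigma*sqrt(dt)) = 1.189153; d = 1/u = 0.840935
p = (exp((r-q)*dt) - d) / (u - d) = 0.462907
Discount per step: exp(-r*dt) = 0.997877
Stock lattice S(k, i) with i counting down-moves:
  k=0: S(0,0) = 45.4500
  k=1: S(1,0) = 54.0470; S(1,1) = 38.2205
  k=2: S(2,0) = 64.2701; S(2,1) = 45.4500; S(2,2) = 32.1409
Terminal payoffs V(N, i) = max(S_T - K, 0):
  V(2,0) = 21.000140; V(2,1) = 2.180000; V(2,2) = 0.000000
Backward induction: V(k, i) = exp(-r*dt) * [p * V(k+1, i) + (1-p) * V(k+1, i+1)]; then take max(V_cont, immediate exercise) for American.
  V(1,0) = exp(-r*dt) * [p*21.000140 + (1-p)*2.180000] = 10.868848; exercise = 10.776997; V(1,0) = max -> 10.868848
  V(1,1) = exp(-r*dt) * [p*2.180000 + (1-p)*0.000000] = 1.006994; exercise = 0.000000; V(1,1) = max -> 1.006994
  V(0,0) = exp(-r*dt) * [p*10.868848 + (1-p)*1.006994] = 5.560284; exercise = 2.180000; V(0,0) = max -> 5.560284

Answer: Price = V(0,0) = 5.5603


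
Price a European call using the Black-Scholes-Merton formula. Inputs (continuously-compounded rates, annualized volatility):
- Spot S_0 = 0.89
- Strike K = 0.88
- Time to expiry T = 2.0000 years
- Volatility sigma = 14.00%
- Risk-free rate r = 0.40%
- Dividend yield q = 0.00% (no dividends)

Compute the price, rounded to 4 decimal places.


d1 = (ln(S/K) + (r - q + 0.5*sigma^2) * T) / (sigma * sqrt(T)) = 0.19647242
d2 = d1 - sigma * sqrt(T) = -0.00151748
exp(-rT) = 0.99203191; exp(-qT) = 1.00000000
C = S_0 * exp(-qT) * N(d1) - K * exp(-rT) * N(d2)
N(d1) = 0.57787979; N(d2) = 0.49939462
C = 0.8900 * 1.00000000 * 0.57787979 - 0.8800 * 0.99203191 * 0.49939462 = 0.0783

Answer: Price = 0.0783


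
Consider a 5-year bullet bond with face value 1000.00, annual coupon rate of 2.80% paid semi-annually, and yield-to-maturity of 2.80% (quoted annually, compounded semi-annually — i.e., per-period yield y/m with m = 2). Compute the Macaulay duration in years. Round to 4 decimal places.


Answer: Macaulay duration = 4.7005 years

Derivation:
Coupon per period c = face * coupon_rate / m = 14.000000
Periods per year m = 2; per-period yield y/m = 0.014000
Number of cashflows N = 10
Cashflows (t years, CF_t, discount factor 1/(1+y/m)^(m*t), PV):
  t = 0.5000: CF_t = 14.000000, DF = 0.986193, PV = 13.806706
  t = 1.0000: CF_t = 14.000000, DF = 0.972577, PV = 13.616081
  t = 1.5000: CF_t = 14.000000, DF = 0.959149, PV = 13.428088
  t = 2.0000: CF_t = 14.000000, DF = 0.945906, PV = 13.242690
  t = 2.5000: CF_t = 14.000000, DF = 0.932847, PV = 13.059852
  t = 3.0000: CF_t = 14.000000, DF = 0.919967, PV = 12.879539
  t = 3.5000: CF_t = 14.000000, DF = 0.907265, PV = 12.701715
  t = 4.0000: CF_t = 14.000000, DF = 0.894739, PV = 12.526346
  t = 4.5000: CF_t = 14.000000, DF = 0.882386, PV = 12.353398
  t = 5.0000: CF_t = 1014.000000, DF = 0.870203, PV = 882.385586
Price P = sum_t PV_t = 1000.000000
Macaulay numerator sum_t t * PV_t:
  t * PV_t at t = 0.5000: 6.903353
  t * PV_t at t = 1.0000: 13.616081
  t * PV_t at t = 1.5000: 20.142132
  t * PV_t at t = 2.0000: 26.485380
  t * PV_t at t = 2.5000: 32.649630
  t * PV_t at t = 3.0000: 38.638616
  t * PV_t at t = 3.5000: 44.456001
  t * PV_t at t = 4.0000: 50.105383
  t * PV_t at t = 4.5000: 55.590292
  t * PV_t at t = 5.0000: 4411.927928
Macaulay duration D = (sum_t t * PV_t) / P = 4700.514797 / 1000.000000 = 4.700515


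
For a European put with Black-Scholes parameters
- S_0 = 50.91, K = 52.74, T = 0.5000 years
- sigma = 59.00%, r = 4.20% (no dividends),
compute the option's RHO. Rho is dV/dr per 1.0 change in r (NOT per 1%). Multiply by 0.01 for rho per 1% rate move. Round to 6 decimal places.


d1 = 0.1742842925; d2 = -0.2429087084
phi(d1) = 0.3929291196; exp(-qT) = 1.0000000000; exp(-rT) = 0.9792189646
N(-d2) = 0.5959619404
Rho = -K*T*exp(-rT)*N(-d2) = -52.7400 * 0.5000 * 0.9792189646 * 0.5959619404 = -15.388932

Answer: Rho = -15.388932


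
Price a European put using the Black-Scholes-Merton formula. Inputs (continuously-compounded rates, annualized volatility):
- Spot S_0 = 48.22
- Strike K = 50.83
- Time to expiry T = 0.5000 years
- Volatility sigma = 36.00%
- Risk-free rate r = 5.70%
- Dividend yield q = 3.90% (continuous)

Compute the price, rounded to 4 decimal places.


Answer: Price = 6.0245

Derivation:
d1 = (ln(S/K) + (r - q + 0.5*sigma^2) * T) / (sigma * sqrt(T)) = -0.04444111
d2 = d1 - sigma * sqrt(T) = -0.29899955
exp(-rT) = 0.97190229; exp(-qT) = 0.98068890
P = K * exp(-rT) * N(-d2) - S_0 * exp(-qT) * N(-d1)
N(-d1) = 0.51772360; N(-d2) = 0.61752980
P = 50.8300 * 0.97190229 * 0.61752980 - 48.2200 * 0.98068890 * 0.51772360 = 6.0245


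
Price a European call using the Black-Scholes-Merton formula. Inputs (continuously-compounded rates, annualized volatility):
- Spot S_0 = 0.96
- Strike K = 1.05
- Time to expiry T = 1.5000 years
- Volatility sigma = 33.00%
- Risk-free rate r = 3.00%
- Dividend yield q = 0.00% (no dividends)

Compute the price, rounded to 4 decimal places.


Answer: Price = 0.1363

Derivation:
d1 = (ln(S/K) + (r - q + 0.5*sigma^2) * T) / (sigma * sqrt(T)) = 0.09170207
d2 = d1 - sigma * sqrt(T) = -0.31246374
exp(-rT) = 0.95599748; exp(-qT) = 1.00000000
C = S_0 * exp(-qT) * N(d1) - K * exp(-rT) * N(d2)
N(d1) = 0.53653262; N(d2) = 0.37734406
C = 0.9600 * 1.00000000 * 0.53653262 - 1.0500 * 0.95599748 * 0.37734406 = 0.1363


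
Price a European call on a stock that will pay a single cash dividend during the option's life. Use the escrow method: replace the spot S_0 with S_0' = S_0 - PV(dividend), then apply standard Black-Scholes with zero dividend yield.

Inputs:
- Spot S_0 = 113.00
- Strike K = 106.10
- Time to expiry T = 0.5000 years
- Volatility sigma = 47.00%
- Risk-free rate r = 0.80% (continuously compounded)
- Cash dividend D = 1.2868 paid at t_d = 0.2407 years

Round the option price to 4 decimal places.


Answer: Price = 17.5632

Derivation:
PV(D) = D * exp(-r * t_d) = 1.2868 * 0.99807625 = 1.28432452
S_0' = S_0 - PV(D) = 113.0000 - 1.28432452 = 111.71567548
d1 = (ln(S_0'/K) + (r + sigma^2/2)*T) / (sigma*sqrt(T)) = 0.33339328
d2 = d1 - sigma*sqrt(T) = 0.00105310
exp(-rT) = 0.99600799
N(d1) = 0.63058128; N(d2) = 0.50042012
C = S_0' * N(d1) - K * exp(-rT) * N(d2) = 111.71567548 * 0.63058128 - 106.1000 * 0.99600799 * 0.50042012 = 17.5632


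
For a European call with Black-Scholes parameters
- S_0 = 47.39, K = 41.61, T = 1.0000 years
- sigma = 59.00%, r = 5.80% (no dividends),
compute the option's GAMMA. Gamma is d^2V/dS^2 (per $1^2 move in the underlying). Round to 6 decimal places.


d1 = 0.6137639203; d2 = 0.0237639203
phi(d1) = 0.3304527457; exp(-qT) = 1.0000000000; exp(-rT) = 0.9436499474
Gamma = exp(-qT) * phi(d1) / (S * sigma * sqrt(T)) = 1.0000000000 * 0.3304527457 / (47.3900 * 0.5900 * 1.0000000000) = 0.011819

Answer: Gamma = 0.011819


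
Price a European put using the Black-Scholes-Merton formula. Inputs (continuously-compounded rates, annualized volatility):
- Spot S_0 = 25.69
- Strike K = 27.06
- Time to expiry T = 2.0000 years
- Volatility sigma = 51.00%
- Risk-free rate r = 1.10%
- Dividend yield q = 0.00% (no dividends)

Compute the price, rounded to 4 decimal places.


d1 = (ln(S/K) + (r - q + 0.5*sigma^2) * T) / (sigma * sqrt(T)) = 0.31909259
d2 = d1 - sigma * sqrt(T) = -0.40215632
exp(-rT) = 0.97824024; exp(-qT) = 1.00000000
P = K * exp(-rT) * N(-d2) - S_0 * exp(-qT) * N(-d1)
N(-d1) = 0.37482815; N(-d2) = 0.65621551
P = 27.0600 * 0.97824024 * 0.65621551 - 25.6900 * 1.00000000 * 0.37482815 = 7.7415

Answer: Price = 7.7415


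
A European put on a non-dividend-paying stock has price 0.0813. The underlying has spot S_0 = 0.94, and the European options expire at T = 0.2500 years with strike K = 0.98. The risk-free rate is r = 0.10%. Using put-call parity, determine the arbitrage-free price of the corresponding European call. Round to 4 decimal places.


Put-call parity: C - P = S_0 * exp(-qT) - K * exp(-rT).
S_0 * exp(-qT) = 0.9400 * 1.00000000 = 0.94000000
K * exp(-rT) = 0.9800 * 0.99975003 = 0.97975503
C = P + S*exp(-qT) - K*exp(-rT)
C = 0.0813 + 0.94000000 - 0.97975503 = 0.0415

Answer: Call price = 0.0415


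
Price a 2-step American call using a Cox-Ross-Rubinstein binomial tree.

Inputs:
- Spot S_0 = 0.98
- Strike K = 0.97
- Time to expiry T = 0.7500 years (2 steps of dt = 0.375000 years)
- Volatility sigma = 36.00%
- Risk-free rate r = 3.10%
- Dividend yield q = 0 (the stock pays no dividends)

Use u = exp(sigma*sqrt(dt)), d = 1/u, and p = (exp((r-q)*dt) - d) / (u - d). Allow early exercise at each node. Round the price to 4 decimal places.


Answer: Price = V(0,0) = 0.1249

Derivation:
dt = T/N = 0.375000
u = exp(sigma*sqrt(dt)) = 1.246643; d = 1/u = 0.802154
p = (exp((r-q)*dt) - d) / (u - d) = 0.471415
Discount per step: exp(-r*dt) = 0.988442
Stock lattice S(k, i) with i counting down-moves:
  k=0: S(0,0) = 0.9800
  k=1: S(1,0) = 1.2217; S(1,1) = 0.7861
  k=2: S(2,0) = 1.5230; S(2,1) = 0.9800; S(2,2) = 0.6306
Terminal payoffs V(N, i) = max(S_T - K, 0):
  V(2,0) = 0.553036; V(2,1) = 0.010000; V(2,2) = 0.000000
Backward induction: V(k, i) = exp(-r*dt) * [p * V(k+1, i) + (1-p) * V(k+1, i+1)]; then take max(V_cont, immediate exercise) for American.
  V(1,0) = exp(-r*dt) * [p*0.553036 + (1-p)*0.010000] = 0.262921; exercise = 0.251710; V(1,0) = max -> 0.262921
  V(1,1) = exp(-r*dt) * [p*0.010000 + (1-p)*0.000000] = 0.004660; exercise = 0.000000; V(1,1) = max -> 0.004660
  V(0,0) = exp(-r*dt) * [p*0.262921 + (1-p)*0.004660] = 0.124947; exercise = 0.010000; V(0,0) = max -> 0.124947


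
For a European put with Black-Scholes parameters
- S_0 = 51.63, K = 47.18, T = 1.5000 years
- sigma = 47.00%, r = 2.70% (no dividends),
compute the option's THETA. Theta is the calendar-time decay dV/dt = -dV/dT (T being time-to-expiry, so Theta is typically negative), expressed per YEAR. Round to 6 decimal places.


Answer: Theta = -2.820416

Derivation:
d1 = 0.5147538850; d2 = -0.0608762046
phi(d1) = 0.3494396826; exp(-qT) = 1.0000000000; exp(-rT) = 0.9603091645
Theta = -S*exp(-qT)*phi(d1)*sigma/(2*sqrt(T)) + r*K*exp(-rT)*N(-d2) - q*S*exp(-qT)*N(-d1)
N(-d1) = 0.3033625069; N(-d2) = 0.5242710999; sqrt(T) = 1.2247448714
Term 1 = -51.6300 * 1.0000000000 * 0.3494396826 * 0.4700 / (2 * 1.2247448714) = -3.4617570075
Term 2 = 0.0270 * 47.1800 * 0.9603091645 * 0.5242710999 = 0.6413405389
Term 3 = 0 (no dividend yield, q = 0)
Theta = -3.4617570075 + (0.6413405389) + (0.0000000000) = -2.820416


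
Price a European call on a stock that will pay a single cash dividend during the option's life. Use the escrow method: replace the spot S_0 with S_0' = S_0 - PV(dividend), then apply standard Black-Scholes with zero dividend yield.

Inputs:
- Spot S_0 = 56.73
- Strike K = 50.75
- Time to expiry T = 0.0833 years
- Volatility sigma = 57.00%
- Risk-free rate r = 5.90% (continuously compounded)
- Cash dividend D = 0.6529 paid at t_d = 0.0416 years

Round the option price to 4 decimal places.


PV(D) = D * exp(-r * t_d) = 0.6529 * 0.99754861 = 0.65129949
S_0' = S_0 - PV(D) = 56.7300 - 0.65129949 = 56.07870051
d1 = (ln(S_0'/K) + (r + sigma^2/2)*T) / (sigma*sqrt(T)) = 0.71904359
d2 = d1 - sigma*sqrt(T) = 0.55453168
exp(-rT) = 0.99509736
N(d1) = 0.76394297; N(d2) = 0.71039248
C = S_0' * N(d1) - K * exp(-rT) * N(d2) = 56.07870051 * 0.76394297 - 50.7500 * 0.99509736 * 0.71039248 = 6.9653

Answer: Price = 6.9653


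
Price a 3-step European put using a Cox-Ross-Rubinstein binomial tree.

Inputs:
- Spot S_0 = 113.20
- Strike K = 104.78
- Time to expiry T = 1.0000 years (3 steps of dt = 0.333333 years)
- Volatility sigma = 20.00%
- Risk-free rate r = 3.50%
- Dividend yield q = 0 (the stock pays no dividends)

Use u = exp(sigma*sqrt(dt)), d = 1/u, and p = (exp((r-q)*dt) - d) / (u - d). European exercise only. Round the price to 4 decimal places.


Answer: Price = V(0,0) = 3.9658

Derivation:
dt = T/N = 0.333333
u = exp(sigma*sqrt(dt)) = 1.122401; d = 1/u = 0.890947
p = (exp((r-q)*dt) - d) / (u - d) = 0.521866
Discount per step: exp(-r*dt) = 0.988401
Stock lattice S(k, i) with i counting down-moves:
  k=0: S(0,0) = 113.2000
  k=1: S(1,0) = 127.0558; S(1,1) = 100.8552
  k=2: S(2,0) = 142.6075; S(2,1) = 113.2000; S(2,2) = 89.8567
  k=3: S(3,0) = 160.0628; S(3,1) = 127.0558; S(3,2) = 100.8552; S(3,3) = 80.0576
Terminal payoffs V(N, i) = max(K - S_T, 0):
  V(3,0) = 0.000000; V(3,1) = 0.000000; V(3,2) = 3.924771; V(3,3) = 24.722430
Backward induction: V(k, i) = exp(-r*dt) * [p * V(k+1, i) + (1-p) * V(k+1, i+1)].
  V(2,0) = exp(-r*dt) * [p*0.000000 + (1-p)*0.000000] = 0.000000
  V(2,1) = exp(-r*dt) * [p*0.000000 + (1-p)*3.924771] = 1.854801
  V(2,2) = exp(-r*dt) * [p*3.924771 + (1-p)*24.722430] = 13.707981
  V(1,0) = exp(-r*dt) * [p*0.000000 + (1-p)*1.854801] = 0.876558
  V(1,1) = exp(-r*dt) * [p*1.854801 + (1-p)*13.707981] = 7.434963
  V(0,0) = exp(-r*dt) * [p*0.876558 + (1-p)*7.434963] = 3.965817


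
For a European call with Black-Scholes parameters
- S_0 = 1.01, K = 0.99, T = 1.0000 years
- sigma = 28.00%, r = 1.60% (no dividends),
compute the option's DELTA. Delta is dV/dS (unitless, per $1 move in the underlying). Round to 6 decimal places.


d1 = 0.2685738097; d2 = -0.0114261903
phi(d1) = 0.3848104211; exp(-qT) = 1.0000000000; exp(-rT) = 0.9841273201
N(d1) = 0.6058711656
Delta = exp(-qT) * N(d1) = 1.0000000000 * 0.6058711656 = 0.605871

Answer: Delta = 0.605871


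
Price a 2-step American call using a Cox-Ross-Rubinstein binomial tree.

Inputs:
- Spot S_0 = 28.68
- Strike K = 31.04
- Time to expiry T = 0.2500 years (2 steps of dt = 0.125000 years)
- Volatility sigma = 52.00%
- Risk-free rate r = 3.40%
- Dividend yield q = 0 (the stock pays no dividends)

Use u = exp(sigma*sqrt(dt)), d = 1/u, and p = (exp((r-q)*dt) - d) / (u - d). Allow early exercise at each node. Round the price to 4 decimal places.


dt = T/N = 0.125000
u = exp(sigma*sqrt(dt)) = 1.201833; d = 1/u = 0.832062
p = (exp((r-q)*dt) - d) / (u - d) = 0.465685
Discount per step: exp(-r*dt) = 0.995759
Stock lattice S(k, i) with i counting down-moves:
  k=0: S(0,0) = 28.6800
  k=1: S(1,0) = 34.4686; S(1,1) = 23.8636
  k=2: S(2,0) = 41.4255; S(2,1) = 28.6800; S(2,2) = 19.8560
Terminal payoffs V(N, i) = max(S_T - K, 0):
  V(2,0) = 10.385455; V(2,1) = 0.000000; V(2,2) = 0.000000
Backward induction: V(k, i) = exp(-r*dt) * [p * V(k+1, i) + (1-p) * V(k+1, i+1)]; then take max(V_cont, immediate exercise) for American.
  V(1,0) = exp(-r*dt) * [p*10.385455 + (1-p)*0.000000] = 4.815841; exercise = 3.428566; V(1,0) = max -> 4.815841
  V(1,1) = exp(-r*dt) * [p*0.000000 + (1-p)*0.000000] = 0.000000; exercise = 0.000000; V(1,1) = max -> 0.000000
  V(0,0) = exp(-r*dt) * [p*4.815841 + (1-p)*0.000000] = 2.233155; exercise = 0.000000; V(0,0) = max -> 2.233155

Answer: Price = V(0,0) = 2.2332


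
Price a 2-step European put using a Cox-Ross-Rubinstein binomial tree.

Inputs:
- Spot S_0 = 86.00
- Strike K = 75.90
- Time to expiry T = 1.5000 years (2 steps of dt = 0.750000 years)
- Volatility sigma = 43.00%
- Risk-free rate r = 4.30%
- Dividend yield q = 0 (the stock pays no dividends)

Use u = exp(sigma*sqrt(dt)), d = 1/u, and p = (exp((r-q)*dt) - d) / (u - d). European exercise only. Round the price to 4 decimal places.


Answer: Price = V(0,0) = 9.9093

Derivation:
dt = T/N = 0.750000
u = exp(sigma*sqrt(dt)) = 1.451200; d = 1/u = 0.689085
p = (exp((r-q)*dt) - d) / (u - d) = 0.450970
Discount per step: exp(-r*dt) = 0.968264
Stock lattice S(k, i) with i counting down-moves:
  k=0: S(0,0) = 86.0000
  k=1: S(1,0) = 124.8032; S(1,1) = 59.2613
  k=2: S(2,0) = 181.1144; S(2,1) = 86.0000; S(2,2) = 40.8361
Terminal payoffs V(N, i) = max(K - S_T, 0):
  V(2,0) = 0.000000; V(2,1) = 0.000000; V(2,2) = 35.063943
Backward induction: V(k, i) = exp(-r*dt) * [p * V(k+1, i) + (1-p) * V(k+1, i+1)].
  V(1,0) = exp(-r*dt) * [p*0.000000 + (1-p)*0.000000] = 0.000000
  V(1,1) = exp(-r*dt) * [p*0.000000 + (1-p)*35.063943] = 18.640225
  V(0,0) = exp(-r*dt) * [p*0.000000 + (1-p)*18.640225] = 9.909267


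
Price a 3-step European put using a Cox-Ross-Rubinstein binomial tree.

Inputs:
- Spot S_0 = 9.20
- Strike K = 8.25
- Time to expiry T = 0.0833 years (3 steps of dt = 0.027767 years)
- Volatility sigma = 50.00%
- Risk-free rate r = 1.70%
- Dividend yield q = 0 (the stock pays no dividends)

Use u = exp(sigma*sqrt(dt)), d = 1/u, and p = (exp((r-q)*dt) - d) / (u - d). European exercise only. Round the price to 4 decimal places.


Answer: Price = V(0,0) = 0.1505

Derivation:
dt = T/N = 0.027767
u = exp(sigma*sqrt(dt)) = 1.086886; d = 1/u = 0.920060
p = (exp((r-q)*dt) - d) / (u - d) = 0.482013
Discount per step: exp(-r*dt) = 0.999528
Stock lattice S(k, i) with i counting down-moves:
  k=0: S(0,0) = 9.2000
  k=1: S(1,0) = 9.9994; S(1,1) = 8.4645
  k=2: S(2,0) = 10.8682; S(2,1) = 9.2000; S(2,2) = 7.7879
  k=3: S(3,0) = 11.8124; S(3,1) = 9.9994; S(3,2) = 8.4645; S(3,3) = 7.1653
Terminal payoffs V(N, i) = max(K - S_T, 0):
  V(3,0) = 0.000000; V(3,1) = 0.000000; V(3,2) = 0.000000; V(3,3) = 1.084675
Backward induction: V(k, i) = exp(-r*dt) * [p * V(k+1, i) + (1-p) * V(k+1, i+1)].
  V(2,0) = exp(-r*dt) * [p*0.000000 + (1-p)*0.000000] = 0.000000
  V(2,1) = exp(-r*dt) * [p*0.000000 + (1-p)*0.000000] = 0.000000
  V(2,2) = exp(-r*dt) * [p*0.000000 + (1-p)*1.084675] = 0.561582
  V(1,0) = exp(-r*dt) * [p*0.000000 + (1-p)*0.000000] = 0.000000
  V(1,1) = exp(-r*dt) * [p*0.000000 + (1-p)*0.561582] = 0.290755
  V(0,0) = exp(-r*dt) * [p*0.000000 + (1-p)*0.290755] = 0.150536


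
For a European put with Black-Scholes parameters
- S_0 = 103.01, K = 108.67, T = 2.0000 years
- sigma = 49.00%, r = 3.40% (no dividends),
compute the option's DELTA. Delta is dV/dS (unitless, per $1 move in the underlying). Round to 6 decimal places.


d1 = 0.3674217804; d2 = -0.3255428652
phi(d1) = 0.3729026387; exp(-qT) = 1.0000000000; exp(-rT) = 0.9342604736
N(-d1) = 0.3566522138
Delta = -exp(-qT) * N(-d1) = -1.0000000000 * 0.3566522138 = -0.356652

Answer: Delta = -0.356652


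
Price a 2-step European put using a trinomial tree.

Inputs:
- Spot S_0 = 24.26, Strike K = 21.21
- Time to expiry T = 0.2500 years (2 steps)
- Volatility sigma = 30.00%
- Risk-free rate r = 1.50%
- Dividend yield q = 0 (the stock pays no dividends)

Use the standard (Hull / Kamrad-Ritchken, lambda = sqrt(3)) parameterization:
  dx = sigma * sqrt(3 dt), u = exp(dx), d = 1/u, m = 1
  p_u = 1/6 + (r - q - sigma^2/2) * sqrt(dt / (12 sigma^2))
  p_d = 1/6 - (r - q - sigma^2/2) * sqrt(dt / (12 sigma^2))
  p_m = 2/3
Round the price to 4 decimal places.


Answer: Price = V(0,0) = 0.3774

Derivation:
dt = T/N = 0.125000; dx = sigma*sqrt(3*dt) = 0.183712
u = exp(dx) = 1.201669; d = 1/u = 0.832176
p_u = 0.156460, p_m = 0.666667, p_d = 0.176873
Discount per step: exp(-r*dt) = 0.998127
Stock lattice S(k, j) with j the centered position index:
  k=0: S(0,+0) = 24.2600
  k=1: S(1,-1) = 20.1886; S(1,+0) = 24.2600; S(1,+1) = 29.1525
  k=2: S(2,-2) = 16.8004; S(2,-1) = 20.1886; S(2,+0) = 24.2600; S(2,+1) = 29.1525; S(2,+2) = 35.0317
Terminal payoffs V(N, j) = max(K - S_T, 0):
  V(2,-2) = 4.409554; V(2,-1) = 1.021418; V(2,+0) = 0.000000; V(2,+1) = 0.000000; V(2,+2) = 0.000000
Backward induction: V(k, j) = exp(-r*dt) * [p_u * V(k+1, j+1) + p_m * V(k+1, j) + p_d * V(k+1, j-1)]
  V(1,-1) = exp(-r*dt) * [p_u*0.000000 + p_m*1.021418 + p_d*4.409554] = 1.458140
  V(1,+0) = exp(-r*dt) * [p_u*0.000000 + p_m*0.000000 + p_d*1.021418] = 0.180323
  V(1,+1) = exp(-r*dt) * [p_u*0.000000 + p_m*0.000000 + p_d*0.000000] = 0.000000
  V(0,+0) = exp(-r*dt) * [p_u*0.000000 + p_m*0.180323 + p_d*1.458140] = 0.377412


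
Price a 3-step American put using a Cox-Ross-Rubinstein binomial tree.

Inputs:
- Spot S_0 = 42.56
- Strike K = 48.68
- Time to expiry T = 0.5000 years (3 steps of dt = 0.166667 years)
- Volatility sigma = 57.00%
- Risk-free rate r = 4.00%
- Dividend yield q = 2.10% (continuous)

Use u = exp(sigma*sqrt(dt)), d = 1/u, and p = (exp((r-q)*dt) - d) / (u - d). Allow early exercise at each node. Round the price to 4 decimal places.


Answer: Price = V(0,0) = 10.5794

Derivation:
dt = T/N = 0.166667
u = exp(sigma*sqrt(dt)) = 1.262005; d = 1/u = 0.792390
p = (exp((r-q)*dt) - d) / (u - d) = 0.448840
Discount per step: exp(-r*dt) = 0.993356
Stock lattice S(k, i) with i counting down-moves:
  k=0: S(0,0) = 42.5600
  k=1: S(1,0) = 53.7109; S(1,1) = 33.7241
  k=2: S(2,0) = 67.7834; S(2,1) = 42.5600; S(2,2) = 26.7227
  k=3: S(3,0) = 85.5430; S(3,1) = 53.7109; S(3,2) = 33.7241; S(3,3) = 21.1748
Terminal payoffs V(N, i) = max(K - S_T, 0):
  V(3,0) = 0.000000; V(3,1) = 0.000000; V(3,2) = 14.955880; V(3,3) = 27.505232
Backward induction: V(k, i) = exp(-r*dt) * [p * V(k+1, i) + (1-p) * V(k+1, i+1)]; then take max(V_cont, immediate exercise) for American.
  V(2,0) = exp(-r*dt) * [p*0.000000 + (1-p)*0.000000] = 0.000000; exercise = 0.000000; V(2,0) = max -> 0.000000
  V(2,1) = exp(-r*dt) * [p*0.000000 + (1-p)*14.955880] = 8.188319; exercise = 6.120000; V(2,1) = max -> 8.188319
  V(2,2) = exp(-r*dt) * [p*14.955880 + (1-p)*27.505232] = 21.727255; exercise = 21.957343; V(2,2) = max -> 21.957343
  V(1,0) = exp(-r*dt) * [p*0.000000 + (1-p)*8.188319] = 4.483090; exercise = 0.000000; V(1,0) = max -> 4.483090
  V(1,1) = exp(-r*dt) * [p*8.188319 + (1-p)*21.957343] = 15.672429; exercise = 14.955880; V(1,1) = max -> 15.672429
  V(0,0) = exp(-r*dt) * [p*4.483090 + (1-p)*15.672429] = 10.579446; exercise = 6.120000; V(0,0) = max -> 10.579446


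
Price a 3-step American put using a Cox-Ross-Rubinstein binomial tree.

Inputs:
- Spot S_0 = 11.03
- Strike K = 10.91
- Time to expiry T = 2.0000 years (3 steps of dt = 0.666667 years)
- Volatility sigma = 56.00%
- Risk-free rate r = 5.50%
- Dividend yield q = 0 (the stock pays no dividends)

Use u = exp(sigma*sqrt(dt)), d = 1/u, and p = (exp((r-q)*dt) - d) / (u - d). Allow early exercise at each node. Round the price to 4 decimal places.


Answer: Price = V(0,0) = 2.9660

Derivation:
dt = T/N = 0.666667
u = exp(sigma*sqrt(dt)) = 1.579705; d = 1/u = 0.633030
p = (exp((r-q)*dt) - d) / (u - d) = 0.427092
Discount per step: exp(-r*dt) = 0.963997
Stock lattice S(k, i) with i counting down-moves:
  k=0: S(0,0) = 11.0300
  k=1: S(1,0) = 17.4241; S(1,1) = 6.9823
  k=2: S(2,0) = 27.5250; S(2,1) = 11.0300; S(2,2) = 4.4200
  k=3: S(3,0) = 43.4814; S(3,1) = 17.4241; S(3,2) = 6.9823; S(3,3) = 2.7980
Terminal payoffs V(N, i) = max(K - S_T, 0):
  V(3,0) = 0.000000; V(3,1) = 0.000000; V(3,2) = 3.927683; V(3,3) = 8.112001
Backward induction: V(k, i) = exp(-r*dt) * [p * V(k+1, i) + (1-p) * V(k+1, i+1)]; then take max(V_cont, immediate exercise) for American.
  V(2,0) = exp(-r*dt) * [p*0.000000 + (1-p)*0.000000] = 0.000000; exercise = 0.000000; V(2,0) = max -> 0.000000
  V(2,1) = exp(-r*dt) * [p*0.000000 + (1-p)*3.927683] = 2.169188; exercise = 0.000000; V(2,1) = max -> 2.169188
  V(2,2) = exp(-r*dt) * [p*3.927683 + (1-p)*8.112001] = 6.097199; exercise = 6.489987; V(2,2) = max -> 6.489987
  V(1,0) = exp(-r*dt) * [p*0.000000 + (1-p)*2.169188] = 1.198003; exercise = 0.000000; V(1,0) = max -> 1.198003
  V(1,1) = exp(-r*dt) * [p*2.169188 + (1-p)*6.489987] = 4.477390; exercise = 3.927683; V(1,1) = max -> 4.477390
  V(0,0) = exp(-r*dt) * [p*1.198003 + (1-p)*4.477390] = 2.966017; exercise = 0.000000; V(0,0) = max -> 2.966017
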